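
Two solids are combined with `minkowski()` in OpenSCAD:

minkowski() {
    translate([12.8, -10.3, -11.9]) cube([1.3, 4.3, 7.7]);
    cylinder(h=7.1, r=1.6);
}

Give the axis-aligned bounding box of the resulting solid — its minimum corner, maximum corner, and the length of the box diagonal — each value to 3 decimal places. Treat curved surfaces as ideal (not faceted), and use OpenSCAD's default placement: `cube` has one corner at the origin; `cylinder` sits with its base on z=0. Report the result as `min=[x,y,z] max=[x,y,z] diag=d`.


min=[11.200,-11.900,-11.900] max=[15.700,-4.400,2.900] diag=17.191

A = translate([12.8, -10.3, -11.9]) cube([1.3, 4.3, 7.7]) → bbox [12.8,-10.3,-11.9] .. [14.1,-6,-4.2]
B = cylinder(h=7.1, r=1.6) → bbox [-1.6,-1.6,0] .. [1.6,1.6,7.1]
lo = A.lo+B.lo = [12.8-1.6, -10.3-1.6, -11.9+0] = [11.200,-11.900,-11.900]
hi = A.hi+B.hi = [14.1+1.6, -6+1.6, -4.2+7.1] = [15.700,-4.400,2.900]
diag = √(4.5²+7.5²+14.8²) = √295.54 = 17.191


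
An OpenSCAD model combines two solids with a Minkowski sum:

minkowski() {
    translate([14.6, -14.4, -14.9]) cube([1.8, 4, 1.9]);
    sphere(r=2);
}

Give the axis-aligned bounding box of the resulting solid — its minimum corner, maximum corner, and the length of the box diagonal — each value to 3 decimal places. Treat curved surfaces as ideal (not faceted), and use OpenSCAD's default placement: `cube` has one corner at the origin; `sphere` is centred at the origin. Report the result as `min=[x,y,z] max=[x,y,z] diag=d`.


min=[12.600,-16.400,-16.900] max=[18.400,-8.400,-11.000] diag=11.509

A = translate([14.6, -14.4, -14.9]) cube([1.8, 4, 1.9]) → bbox [14.6,-14.4,-14.9] .. [16.4,-10.4,-13]
B = sphere(r=2) → bbox [-2,-2,-2] .. [2,2,2]
lo = A.lo+B.lo = [14.6-2, -14.4-2, -14.9-2] = [12.600,-16.400,-16.900]
hi = A.hi+B.hi = [16.4+2, -10.4+2, -13+2] = [18.400,-8.400,-11.000]
diag = √(5.8²+8²+5.9²) = √132.45 = 11.509


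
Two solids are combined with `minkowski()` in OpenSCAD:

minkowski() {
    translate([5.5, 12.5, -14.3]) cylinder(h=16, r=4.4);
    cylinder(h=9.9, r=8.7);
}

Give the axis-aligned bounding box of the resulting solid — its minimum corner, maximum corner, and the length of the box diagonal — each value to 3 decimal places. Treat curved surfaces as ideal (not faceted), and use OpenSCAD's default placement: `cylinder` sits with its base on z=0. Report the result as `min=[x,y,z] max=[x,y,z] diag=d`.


A = translate([5.5, 12.5, -14.3]) cylinder(h=16, r=4.4) → bbox [1.1,8.1,-14.3] .. [9.9,16.9,1.7]
B = cylinder(h=9.9, r=8.7) → bbox [-8.7,-8.7,0] .. [8.7,8.7,9.9]
lo = A.lo+B.lo = [1.1-8.7, 8.1-8.7, -14.3+0] = [-7.600,-0.600,-14.300]
hi = A.hi+B.hi = [9.9+8.7, 16.9+8.7, 1.7+9.9] = [18.600,25.600,11.600]
diag = √(26.2²+26.2²+25.9²) = √2043.69 = 45.207

min=[-7.600,-0.600,-14.300] max=[18.600,25.600,11.600] diag=45.207


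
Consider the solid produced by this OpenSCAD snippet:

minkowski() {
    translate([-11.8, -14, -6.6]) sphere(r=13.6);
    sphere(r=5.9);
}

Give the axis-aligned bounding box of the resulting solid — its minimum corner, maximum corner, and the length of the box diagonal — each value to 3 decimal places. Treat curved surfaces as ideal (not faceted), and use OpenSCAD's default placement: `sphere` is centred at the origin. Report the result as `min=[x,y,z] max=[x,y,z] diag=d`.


min=[-31.300,-33.500,-26.100] max=[7.700,5.500,12.900] diag=67.550

A = translate([-11.8, -14, -6.6]) sphere(r=13.6) → bbox [-25.4,-27.6,-20.2] .. [1.8,-0.4,7]
B = sphere(r=5.9) → bbox [-5.9,-5.9,-5.9] .. [5.9,5.9,5.9]
lo = A.lo+B.lo = [-25.4-5.9, -27.6-5.9, -20.2-5.9] = [-31.300,-33.500,-26.100]
hi = A.hi+B.hi = [1.8+5.9, -0.4+5.9, 7+5.9] = [7.700,5.500,12.900]
diag = √(39²+39²+39²) = √4563 = 67.550


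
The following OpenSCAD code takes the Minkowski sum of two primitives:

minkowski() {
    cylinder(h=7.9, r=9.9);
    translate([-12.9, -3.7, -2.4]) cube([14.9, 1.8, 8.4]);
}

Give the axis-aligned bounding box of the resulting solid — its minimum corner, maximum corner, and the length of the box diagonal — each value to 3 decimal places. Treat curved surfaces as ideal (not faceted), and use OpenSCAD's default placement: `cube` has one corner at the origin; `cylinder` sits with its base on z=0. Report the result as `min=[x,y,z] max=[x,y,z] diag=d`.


A = translate([-12.9, -3.7, -2.4]) cube([14.9, 1.8, 8.4]) → bbox [-12.9,-3.7,-2.4] .. [2,-1.9,6]
B = cylinder(h=7.9, r=9.9) → bbox [-9.9,-9.9,0] .. [9.9,9.9,7.9]
lo = A.lo+B.lo = [-12.9-9.9, -3.7-9.9, -2.4+0] = [-22.800,-13.600,-2.400]
hi = A.hi+B.hi = [2+9.9, -1.9+9.9, 6+7.9] = [11.900,8.000,13.900]
diag = √(34.7²+21.6²+16.3²) = √1936.34 = 44.004

min=[-22.800,-13.600,-2.400] max=[11.900,8.000,13.900] diag=44.004


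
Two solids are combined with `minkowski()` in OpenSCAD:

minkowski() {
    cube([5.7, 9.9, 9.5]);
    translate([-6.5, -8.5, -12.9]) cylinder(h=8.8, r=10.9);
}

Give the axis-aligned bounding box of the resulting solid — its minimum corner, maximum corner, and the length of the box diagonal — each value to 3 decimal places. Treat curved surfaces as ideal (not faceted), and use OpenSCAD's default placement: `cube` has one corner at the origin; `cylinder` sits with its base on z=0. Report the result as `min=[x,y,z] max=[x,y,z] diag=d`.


A = translate([-6.5, -8.5, -12.9]) cylinder(h=8.8, r=10.9) → bbox [-17.4,-19.4,-12.9] .. [4.4,2.4,-4.1]
B = cube([5.7, 9.9, 9.5]) → bbox [0,0,0] .. [5.7,9.9,9.5]
lo = A.lo+B.lo = [-17.4+0, -19.4+0, -12.9+0] = [-17.400,-19.400,-12.900]
hi = A.hi+B.hi = [4.4+5.7, 2.4+9.9, -4.1+9.5] = [10.100,12.300,5.400]
diag = √(27.5²+31.7²+18.3²) = √2096.03 = 45.782

min=[-17.400,-19.400,-12.900] max=[10.100,12.300,5.400] diag=45.782


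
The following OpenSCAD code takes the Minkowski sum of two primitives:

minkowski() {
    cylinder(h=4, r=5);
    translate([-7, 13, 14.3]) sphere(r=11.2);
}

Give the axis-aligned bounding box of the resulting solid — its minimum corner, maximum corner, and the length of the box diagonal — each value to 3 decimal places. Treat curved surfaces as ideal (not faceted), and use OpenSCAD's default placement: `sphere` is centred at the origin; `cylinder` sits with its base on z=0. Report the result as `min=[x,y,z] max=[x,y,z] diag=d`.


min=[-23.200,-3.200,3.100] max=[9.200,29.200,29.500] diag=52.882

A = translate([-7, 13, 14.3]) sphere(r=11.2) → bbox [-18.2,1.8,3.1] .. [4.2,24.2,25.5]
B = cylinder(h=4, r=5) → bbox [-5,-5,0] .. [5,5,4]
lo = A.lo+B.lo = [-18.2-5, 1.8-5, 3.1+0] = [-23.200,-3.200,3.100]
hi = A.hi+B.hi = [4.2+5, 24.2+5, 25.5+4] = [9.200,29.200,29.500]
diag = √(32.4²+32.4²+26.4²) = √2796.48 = 52.882


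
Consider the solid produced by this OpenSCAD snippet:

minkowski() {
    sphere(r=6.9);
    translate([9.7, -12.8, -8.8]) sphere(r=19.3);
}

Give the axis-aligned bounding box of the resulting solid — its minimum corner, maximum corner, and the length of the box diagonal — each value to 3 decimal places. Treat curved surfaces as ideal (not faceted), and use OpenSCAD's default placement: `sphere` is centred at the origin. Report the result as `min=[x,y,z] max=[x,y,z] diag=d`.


min=[-16.500,-39.000,-35.000] max=[35.900,13.400,17.400] diag=90.759

A = translate([9.7, -12.8, -8.8]) sphere(r=19.3) → bbox [-9.6,-32.1,-28.1] .. [29,6.5,10.5]
B = sphere(r=6.9) → bbox [-6.9,-6.9,-6.9] .. [6.9,6.9,6.9]
lo = A.lo+B.lo = [-9.6-6.9, -32.1-6.9, -28.1-6.9] = [-16.500,-39.000,-35.000]
hi = A.hi+B.hi = [29+6.9, 6.5+6.9, 10.5+6.9] = [35.900,13.400,17.400]
diag = √(52.4²+52.4²+52.4²) = √8237.28 = 90.759


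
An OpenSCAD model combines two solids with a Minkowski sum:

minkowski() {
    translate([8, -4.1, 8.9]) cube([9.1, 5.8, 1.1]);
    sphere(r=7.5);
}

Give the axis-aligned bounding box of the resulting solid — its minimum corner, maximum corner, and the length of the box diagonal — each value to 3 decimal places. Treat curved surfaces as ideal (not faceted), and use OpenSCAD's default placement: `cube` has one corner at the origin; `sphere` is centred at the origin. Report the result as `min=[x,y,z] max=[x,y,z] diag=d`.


min=[0.500,-11.600,1.400] max=[24.600,9.200,17.500] diag=35.674

A = translate([8, -4.1, 8.9]) cube([9.1, 5.8, 1.1]) → bbox [8,-4.1,8.9] .. [17.1,1.7,10]
B = sphere(r=7.5) → bbox [-7.5,-7.5,-7.5] .. [7.5,7.5,7.5]
lo = A.lo+B.lo = [8-7.5, -4.1-7.5, 8.9-7.5] = [0.500,-11.600,1.400]
hi = A.hi+B.hi = [17.1+7.5, 1.7+7.5, 10+7.5] = [24.600,9.200,17.500]
diag = √(24.1²+20.8²+16.1²) = √1272.66 = 35.674


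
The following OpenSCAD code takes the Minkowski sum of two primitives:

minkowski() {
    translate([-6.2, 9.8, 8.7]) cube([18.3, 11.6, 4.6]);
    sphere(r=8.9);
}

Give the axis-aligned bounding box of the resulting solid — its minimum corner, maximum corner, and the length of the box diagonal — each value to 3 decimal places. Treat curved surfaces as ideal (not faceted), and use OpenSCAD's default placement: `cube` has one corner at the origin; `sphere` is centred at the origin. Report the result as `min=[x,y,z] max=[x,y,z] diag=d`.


min=[-15.100,0.900,-0.200] max=[21.000,30.300,22.200] diag=51.666

A = translate([-6.2, 9.8, 8.7]) cube([18.3, 11.6, 4.6]) → bbox [-6.2,9.8,8.7] .. [12.1,21.4,13.3]
B = sphere(r=8.9) → bbox [-8.9,-8.9,-8.9] .. [8.9,8.9,8.9]
lo = A.lo+B.lo = [-6.2-8.9, 9.8-8.9, 8.7-8.9] = [-15.100,0.900,-0.200]
hi = A.hi+B.hi = [12.1+8.9, 21.4+8.9, 13.3+8.9] = [21.000,30.300,22.200]
diag = √(36.1²+29.4²+22.4²) = √2669.33 = 51.666


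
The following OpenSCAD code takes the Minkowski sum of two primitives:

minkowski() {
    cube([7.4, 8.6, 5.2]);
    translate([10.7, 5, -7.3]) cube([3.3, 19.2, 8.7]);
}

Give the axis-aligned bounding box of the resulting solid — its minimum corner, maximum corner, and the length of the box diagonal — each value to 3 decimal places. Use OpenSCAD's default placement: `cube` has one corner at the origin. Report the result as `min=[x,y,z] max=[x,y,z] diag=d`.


min=[10.700,5.000,-7.300] max=[21.400,32.800,6.600] diag=32.872

A = translate([10.7, 5, -7.3]) cube([3.3, 19.2, 8.7]) → bbox [10.7,5,-7.3] .. [14,24.2,1.4]
B = cube([7.4, 8.6, 5.2]) → bbox [0,0,0] .. [7.4,8.6,5.2]
lo = A.lo+B.lo = [10.7+0, 5+0, -7.3+0] = [10.700,5.000,-7.300]
hi = A.hi+B.hi = [14+7.4, 24.2+8.6, 1.4+5.2] = [21.400,32.800,6.600]
diag = √(10.7²+27.8²+13.9²) = √1080.54 = 32.872


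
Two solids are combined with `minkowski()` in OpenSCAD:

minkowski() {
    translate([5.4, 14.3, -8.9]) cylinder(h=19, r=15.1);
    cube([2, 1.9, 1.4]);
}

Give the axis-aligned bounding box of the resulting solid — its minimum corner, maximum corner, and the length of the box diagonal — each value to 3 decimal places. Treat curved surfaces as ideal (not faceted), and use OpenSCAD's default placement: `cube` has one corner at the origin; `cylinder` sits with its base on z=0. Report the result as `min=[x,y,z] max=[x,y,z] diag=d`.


min=[-9.700,-0.800,-8.900] max=[22.500,31.300,11.500] diag=49.834

A = translate([5.4, 14.3, -8.9]) cylinder(h=19, r=15.1) → bbox [-9.7,-0.8,-8.9] .. [20.5,29.4,10.1]
B = cube([2, 1.9, 1.4]) → bbox [0,0,0] .. [2,1.9,1.4]
lo = A.lo+B.lo = [-9.7+0, -0.8+0, -8.9+0] = [-9.700,-0.800,-8.900]
hi = A.hi+B.hi = [20.5+2, 29.4+1.9, 10.1+1.4] = [22.500,31.300,11.500]
diag = √(32.2²+32.1²+20.4²) = √2483.41 = 49.834


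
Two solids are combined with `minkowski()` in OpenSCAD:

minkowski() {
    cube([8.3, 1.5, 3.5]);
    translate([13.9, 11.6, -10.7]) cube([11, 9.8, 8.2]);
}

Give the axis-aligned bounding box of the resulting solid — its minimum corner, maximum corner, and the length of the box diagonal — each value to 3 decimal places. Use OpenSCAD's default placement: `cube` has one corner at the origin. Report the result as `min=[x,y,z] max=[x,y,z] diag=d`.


min=[13.900,11.600,-10.700] max=[33.200,22.900,1.000] diag=25.240

A = translate([13.9, 11.6, -10.7]) cube([11, 9.8, 8.2]) → bbox [13.9,11.6,-10.7] .. [24.9,21.4,-2.5]
B = cube([8.3, 1.5, 3.5]) → bbox [0,0,0] .. [8.3,1.5,3.5]
lo = A.lo+B.lo = [13.9+0, 11.6+0, -10.7+0] = [13.900,11.600,-10.700]
hi = A.hi+B.hi = [24.9+8.3, 21.4+1.5, -2.5+3.5] = [33.200,22.900,1.000]
diag = √(19.3²+11.3²+11.7²) = √637.07 = 25.240


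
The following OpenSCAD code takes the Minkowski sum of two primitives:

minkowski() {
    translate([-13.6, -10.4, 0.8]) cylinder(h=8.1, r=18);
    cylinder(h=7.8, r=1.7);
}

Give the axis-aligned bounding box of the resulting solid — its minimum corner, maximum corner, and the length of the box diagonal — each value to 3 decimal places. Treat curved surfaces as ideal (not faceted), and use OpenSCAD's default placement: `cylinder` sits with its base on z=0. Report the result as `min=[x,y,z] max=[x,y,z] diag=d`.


min=[-33.300,-30.100,0.800] max=[6.100,9.300,16.700] diag=57.944

A = translate([-13.6, -10.4, 0.8]) cylinder(h=8.1, r=18) → bbox [-31.6,-28.4,0.8] .. [4.4,7.6,8.9]
B = cylinder(h=7.8, r=1.7) → bbox [-1.7,-1.7,0] .. [1.7,1.7,7.8]
lo = A.lo+B.lo = [-31.6-1.7, -28.4-1.7, 0.8+0] = [-33.300,-30.100,0.800]
hi = A.hi+B.hi = [4.4+1.7, 7.6+1.7, 8.9+7.8] = [6.100,9.300,16.700]
diag = √(39.4²+39.4²+15.9²) = √3357.53 = 57.944


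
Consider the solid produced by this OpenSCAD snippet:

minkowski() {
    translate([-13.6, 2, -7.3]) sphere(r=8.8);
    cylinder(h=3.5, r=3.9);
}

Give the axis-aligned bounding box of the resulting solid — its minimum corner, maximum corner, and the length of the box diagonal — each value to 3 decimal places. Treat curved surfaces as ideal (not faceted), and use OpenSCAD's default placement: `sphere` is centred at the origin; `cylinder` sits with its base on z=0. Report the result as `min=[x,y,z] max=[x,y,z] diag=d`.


min=[-26.300,-10.700,-16.100] max=[-0.900,14.700,5.000] diag=41.660

A = translate([-13.6, 2, -7.3]) sphere(r=8.8) → bbox [-22.4,-6.8,-16.1] .. [-4.8,10.8,1.5]
B = cylinder(h=3.5, r=3.9) → bbox [-3.9,-3.9,0] .. [3.9,3.9,3.5]
lo = A.lo+B.lo = [-22.4-3.9, -6.8-3.9, -16.1+0] = [-26.300,-10.700,-16.100]
hi = A.hi+B.hi = [-4.8+3.9, 10.8+3.9, 1.5+3.5] = [-0.900,14.700,5.000]
diag = √(25.4²+25.4²+21.1²) = √1735.53 = 41.660


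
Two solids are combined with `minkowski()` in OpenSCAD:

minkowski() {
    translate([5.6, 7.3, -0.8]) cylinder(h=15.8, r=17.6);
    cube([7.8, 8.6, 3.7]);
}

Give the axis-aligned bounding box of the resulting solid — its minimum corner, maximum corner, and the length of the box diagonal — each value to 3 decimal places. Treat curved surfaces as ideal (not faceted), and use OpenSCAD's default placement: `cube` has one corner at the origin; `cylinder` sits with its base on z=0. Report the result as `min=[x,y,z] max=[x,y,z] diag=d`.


min=[-12.000,-10.300,-0.800] max=[31.000,33.500,18.700] diag=64.403

A = translate([5.6, 7.3, -0.8]) cylinder(h=15.8, r=17.6) → bbox [-12,-10.3,-0.8] .. [23.2,24.9,15]
B = cube([7.8, 8.6, 3.7]) → bbox [0,0,0] .. [7.8,8.6,3.7]
lo = A.lo+B.lo = [-12+0, -10.3+0, -0.8+0] = [-12.000,-10.300,-0.800]
hi = A.hi+B.hi = [23.2+7.8, 24.9+8.6, 15+3.7] = [31.000,33.500,18.700]
diag = √(43²+43.8²+19.5²) = √4147.69 = 64.403


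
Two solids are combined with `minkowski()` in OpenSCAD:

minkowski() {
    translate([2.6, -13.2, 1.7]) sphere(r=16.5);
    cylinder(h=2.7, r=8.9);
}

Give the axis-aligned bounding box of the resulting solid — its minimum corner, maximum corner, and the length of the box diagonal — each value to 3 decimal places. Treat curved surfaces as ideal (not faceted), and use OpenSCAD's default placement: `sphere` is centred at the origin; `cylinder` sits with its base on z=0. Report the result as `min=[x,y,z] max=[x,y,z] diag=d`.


min=[-22.800,-38.600,-14.800] max=[28.000,12.200,20.900] diag=80.223

A = translate([2.6, -13.2, 1.7]) sphere(r=16.5) → bbox [-13.9,-29.7,-14.8] .. [19.1,3.3,18.2]
B = cylinder(h=2.7, r=8.9) → bbox [-8.9,-8.9,0] .. [8.9,8.9,2.7]
lo = A.lo+B.lo = [-13.9-8.9, -29.7-8.9, -14.8+0] = [-22.800,-38.600,-14.800]
hi = A.hi+B.hi = [19.1+8.9, 3.3+8.9, 18.2+2.7] = [28.000,12.200,20.900]
diag = √(50.8²+50.8²+35.7²) = √6435.77 = 80.223


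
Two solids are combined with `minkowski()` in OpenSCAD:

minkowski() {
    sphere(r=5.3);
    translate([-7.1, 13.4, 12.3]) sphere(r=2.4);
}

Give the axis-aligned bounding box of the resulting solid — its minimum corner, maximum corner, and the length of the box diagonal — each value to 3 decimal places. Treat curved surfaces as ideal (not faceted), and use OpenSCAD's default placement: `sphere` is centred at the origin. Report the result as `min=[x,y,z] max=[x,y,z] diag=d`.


min=[-14.800,5.700,4.600] max=[0.600,21.100,20.000] diag=26.674

A = translate([-7.1, 13.4, 12.3]) sphere(r=2.4) → bbox [-9.5,11,9.9] .. [-4.7,15.8,14.7]
B = sphere(r=5.3) → bbox [-5.3,-5.3,-5.3] .. [5.3,5.3,5.3]
lo = A.lo+B.lo = [-9.5-5.3, 11-5.3, 9.9-5.3] = [-14.800,5.700,4.600]
hi = A.hi+B.hi = [-4.7+5.3, 15.8+5.3, 14.7+5.3] = [0.600,21.100,20.000]
diag = √(15.4²+15.4²+15.4²) = √711.48 = 26.674


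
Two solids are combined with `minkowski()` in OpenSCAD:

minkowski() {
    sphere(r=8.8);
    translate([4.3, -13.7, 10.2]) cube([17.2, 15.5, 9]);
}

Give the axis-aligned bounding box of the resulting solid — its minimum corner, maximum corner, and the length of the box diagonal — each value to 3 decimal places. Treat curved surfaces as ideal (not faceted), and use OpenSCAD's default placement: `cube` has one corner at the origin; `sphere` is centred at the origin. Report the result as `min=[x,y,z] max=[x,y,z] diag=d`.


A = translate([4.3, -13.7, 10.2]) cube([17.2, 15.5, 9]) → bbox [4.3,-13.7,10.2] .. [21.5,1.8,19.2]
B = sphere(r=8.8) → bbox [-8.8,-8.8,-8.8] .. [8.8,8.8,8.8]
lo = A.lo+B.lo = [4.3-8.8, -13.7-8.8, 10.2-8.8] = [-4.500,-22.500,1.400]
hi = A.hi+B.hi = [21.5+8.8, 1.8+8.8, 19.2+8.8] = [30.300,10.600,28.000]
diag = √(34.8²+33.1²+26.6²) = √3014.21 = 54.902

min=[-4.500,-22.500,1.400] max=[30.300,10.600,28.000] diag=54.902


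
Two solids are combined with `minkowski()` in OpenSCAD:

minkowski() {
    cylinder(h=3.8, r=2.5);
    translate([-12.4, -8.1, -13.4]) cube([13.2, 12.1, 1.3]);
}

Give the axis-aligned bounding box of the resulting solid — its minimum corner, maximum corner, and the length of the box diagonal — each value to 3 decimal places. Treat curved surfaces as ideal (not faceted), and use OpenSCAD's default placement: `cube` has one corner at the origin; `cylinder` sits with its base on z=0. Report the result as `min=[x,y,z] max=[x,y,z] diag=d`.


A = translate([-12.4, -8.1, -13.4]) cube([13.2, 12.1, 1.3]) → bbox [-12.4,-8.1,-13.4] .. [0.8,4,-12.1]
B = cylinder(h=3.8, r=2.5) → bbox [-2.5,-2.5,0] .. [2.5,2.5,3.8]
lo = A.lo+B.lo = [-12.4-2.5, -8.1-2.5, -13.4+0] = [-14.900,-10.600,-13.400]
hi = A.hi+B.hi = [0.8+2.5, 4+2.5, -12.1+3.8] = [3.300,6.500,-8.300]
diag = √(18.2²+17.1²+5.1²) = √649.66 = 25.488

min=[-14.900,-10.600,-13.400] max=[3.300,6.500,-8.300] diag=25.488


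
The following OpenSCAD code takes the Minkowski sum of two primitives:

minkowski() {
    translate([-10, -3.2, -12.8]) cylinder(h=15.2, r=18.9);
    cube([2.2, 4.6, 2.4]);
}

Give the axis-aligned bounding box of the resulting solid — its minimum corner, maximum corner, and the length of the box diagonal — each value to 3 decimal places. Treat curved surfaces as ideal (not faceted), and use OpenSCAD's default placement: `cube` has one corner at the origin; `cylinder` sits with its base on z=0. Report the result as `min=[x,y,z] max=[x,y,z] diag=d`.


min=[-28.900,-22.100,-12.800] max=[11.100,20.300,4.800] diag=60.889

A = translate([-10, -3.2, -12.8]) cylinder(h=15.2, r=18.9) → bbox [-28.9,-22.1,-12.8] .. [8.9,15.7,2.4]
B = cube([2.2, 4.6, 2.4]) → bbox [0,0,0] .. [2.2,4.6,2.4]
lo = A.lo+B.lo = [-28.9+0, -22.1+0, -12.8+0] = [-28.900,-22.100,-12.800]
hi = A.hi+B.hi = [8.9+2.2, 15.7+4.6, 2.4+2.4] = [11.100,20.300,4.800]
diag = √(40²+42.4²+17.6²) = √3707.52 = 60.889


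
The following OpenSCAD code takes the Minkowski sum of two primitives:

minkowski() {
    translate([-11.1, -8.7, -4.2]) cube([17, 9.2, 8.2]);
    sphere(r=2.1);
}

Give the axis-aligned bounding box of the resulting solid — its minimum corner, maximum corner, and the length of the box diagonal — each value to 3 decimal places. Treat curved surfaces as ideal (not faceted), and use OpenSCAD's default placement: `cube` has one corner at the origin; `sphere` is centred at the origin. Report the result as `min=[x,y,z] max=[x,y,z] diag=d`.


A = translate([-11.1, -8.7, -4.2]) cube([17, 9.2, 8.2]) → bbox [-11.1,-8.7,-4.2] .. [5.9,0.5,4]
B = sphere(r=2.1) → bbox [-2.1,-2.1,-2.1] .. [2.1,2.1,2.1]
lo = A.lo+B.lo = [-11.1-2.1, -8.7-2.1, -4.2-2.1] = [-13.200,-10.800,-6.300]
hi = A.hi+B.hi = [5.9+2.1, 0.5+2.1, 4+2.1] = [8.000,2.600,6.100]
diag = √(21.2²+13.4²+12.4²) = √782.76 = 27.978

min=[-13.200,-10.800,-6.300] max=[8.000,2.600,6.100] diag=27.978


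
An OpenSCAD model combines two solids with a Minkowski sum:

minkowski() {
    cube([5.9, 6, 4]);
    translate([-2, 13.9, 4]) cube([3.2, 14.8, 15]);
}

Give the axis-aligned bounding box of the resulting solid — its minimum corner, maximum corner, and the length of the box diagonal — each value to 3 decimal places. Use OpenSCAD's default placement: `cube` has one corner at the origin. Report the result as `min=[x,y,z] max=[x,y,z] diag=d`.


A = translate([-2, 13.9, 4]) cube([3.2, 14.8, 15]) → bbox [-2,13.9,4] .. [1.2,28.7,19]
B = cube([5.9, 6, 4]) → bbox [0,0,0] .. [5.9,6,4]
lo = A.lo+B.lo = [-2+0, 13.9+0, 4+0] = [-2.000,13.900,4.000]
hi = A.hi+B.hi = [1.2+5.9, 28.7+6, 19+4] = [7.100,34.700,23.000]
diag = √(9.1²+20.8²+19²) = √876.45 = 29.605

min=[-2.000,13.900,4.000] max=[7.100,34.700,23.000] diag=29.605


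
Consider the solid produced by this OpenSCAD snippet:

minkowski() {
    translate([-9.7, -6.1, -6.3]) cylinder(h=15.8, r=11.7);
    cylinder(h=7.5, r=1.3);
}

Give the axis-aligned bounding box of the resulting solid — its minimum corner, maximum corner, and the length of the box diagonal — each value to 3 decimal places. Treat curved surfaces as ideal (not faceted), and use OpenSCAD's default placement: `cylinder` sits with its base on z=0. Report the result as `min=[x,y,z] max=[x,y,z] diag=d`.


A = translate([-9.7, -6.1, -6.3]) cylinder(h=15.8, r=11.7) → bbox [-21.4,-17.8,-6.3] .. [2,5.6,9.5]
B = cylinder(h=7.5, r=1.3) → bbox [-1.3,-1.3,0] .. [1.3,1.3,7.5]
lo = A.lo+B.lo = [-21.4-1.3, -17.8-1.3, -6.3+0] = [-22.700,-19.100,-6.300]
hi = A.hi+B.hi = [2+1.3, 5.6+1.3, 9.5+7.5] = [3.300,6.900,17.000]
diag = √(26²+26²+23.3²) = √1894.89 = 43.530

min=[-22.700,-19.100,-6.300] max=[3.300,6.900,17.000] diag=43.530


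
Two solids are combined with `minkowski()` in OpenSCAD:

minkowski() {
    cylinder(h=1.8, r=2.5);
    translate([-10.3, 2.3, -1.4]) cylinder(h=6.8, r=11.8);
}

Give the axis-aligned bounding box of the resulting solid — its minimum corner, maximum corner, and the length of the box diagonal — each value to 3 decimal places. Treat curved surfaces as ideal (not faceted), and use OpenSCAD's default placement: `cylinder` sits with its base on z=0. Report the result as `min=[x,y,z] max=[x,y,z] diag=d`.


min=[-24.600,-12.000,-1.400] max=[4.000,16.600,7.200] diag=41.351

A = translate([-10.3, 2.3, -1.4]) cylinder(h=6.8, r=11.8) → bbox [-22.1,-9.5,-1.4] .. [1.5,14.1,5.4]
B = cylinder(h=1.8, r=2.5) → bbox [-2.5,-2.5,0] .. [2.5,2.5,1.8]
lo = A.lo+B.lo = [-22.1-2.5, -9.5-2.5, -1.4+0] = [-24.600,-12.000,-1.400]
hi = A.hi+B.hi = [1.5+2.5, 14.1+2.5, 5.4+1.8] = [4.000,16.600,7.200]
diag = √(28.6²+28.6²+8.6²) = √1709.88 = 41.351


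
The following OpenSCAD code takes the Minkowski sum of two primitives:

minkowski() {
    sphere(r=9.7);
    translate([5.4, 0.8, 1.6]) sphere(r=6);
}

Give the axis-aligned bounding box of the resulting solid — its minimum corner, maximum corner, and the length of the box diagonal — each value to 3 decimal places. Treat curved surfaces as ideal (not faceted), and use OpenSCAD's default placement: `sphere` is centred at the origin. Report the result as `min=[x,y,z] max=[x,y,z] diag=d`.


A = translate([5.4, 0.8, 1.6]) sphere(r=6) → bbox [-0.6,-5.2,-4.4] .. [11.4,6.8,7.6]
B = sphere(r=9.7) → bbox [-9.7,-9.7,-9.7] .. [9.7,9.7,9.7]
lo = A.lo+B.lo = [-0.6-9.7, -5.2-9.7, -4.4-9.7] = [-10.300,-14.900,-14.100]
hi = A.hi+B.hi = [11.4+9.7, 6.8+9.7, 7.6+9.7] = [21.100,16.500,17.300]
diag = √(31.4²+31.4²+31.4²) = √2957.88 = 54.386

min=[-10.300,-14.900,-14.100] max=[21.100,16.500,17.300] diag=54.386


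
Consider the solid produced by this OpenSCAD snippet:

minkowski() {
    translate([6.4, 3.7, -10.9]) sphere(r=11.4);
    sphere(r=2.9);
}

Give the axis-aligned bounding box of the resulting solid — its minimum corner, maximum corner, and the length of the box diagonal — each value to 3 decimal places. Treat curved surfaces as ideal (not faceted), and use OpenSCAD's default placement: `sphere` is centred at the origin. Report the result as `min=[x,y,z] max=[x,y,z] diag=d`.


A = translate([6.4, 3.7, -10.9]) sphere(r=11.4) → bbox [-5,-7.7,-22.3] .. [17.8,15.1,0.5]
B = sphere(r=2.9) → bbox [-2.9,-2.9,-2.9] .. [2.9,2.9,2.9]
lo = A.lo+B.lo = [-5-2.9, -7.7-2.9, -22.3-2.9] = [-7.900,-10.600,-25.200]
hi = A.hi+B.hi = [17.8+2.9, 15.1+2.9, 0.5+2.9] = [20.700,18.000,3.400]
diag = √(28.6²+28.6²+28.6²) = √2453.88 = 49.537

min=[-7.900,-10.600,-25.200] max=[20.700,18.000,3.400] diag=49.537


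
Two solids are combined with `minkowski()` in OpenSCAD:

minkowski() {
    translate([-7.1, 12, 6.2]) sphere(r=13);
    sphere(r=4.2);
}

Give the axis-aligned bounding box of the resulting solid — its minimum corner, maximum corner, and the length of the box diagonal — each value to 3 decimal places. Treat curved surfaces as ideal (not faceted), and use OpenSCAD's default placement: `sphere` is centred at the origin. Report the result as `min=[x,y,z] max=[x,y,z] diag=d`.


A = translate([-7.1, 12, 6.2]) sphere(r=13) → bbox [-20.1,-1,-6.8] .. [5.9,25,19.2]
B = sphere(r=4.2) → bbox [-4.2,-4.2,-4.2] .. [4.2,4.2,4.2]
lo = A.lo+B.lo = [-20.1-4.2, -1-4.2, -6.8-4.2] = [-24.300,-5.200,-11.000]
hi = A.hi+B.hi = [5.9+4.2, 25+4.2, 19.2+4.2] = [10.100,29.200,23.400]
diag = √(34.4²+34.4²+34.4²) = √3550.08 = 59.583

min=[-24.300,-5.200,-11.000] max=[10.100,29.200,23.400] diag=59.583


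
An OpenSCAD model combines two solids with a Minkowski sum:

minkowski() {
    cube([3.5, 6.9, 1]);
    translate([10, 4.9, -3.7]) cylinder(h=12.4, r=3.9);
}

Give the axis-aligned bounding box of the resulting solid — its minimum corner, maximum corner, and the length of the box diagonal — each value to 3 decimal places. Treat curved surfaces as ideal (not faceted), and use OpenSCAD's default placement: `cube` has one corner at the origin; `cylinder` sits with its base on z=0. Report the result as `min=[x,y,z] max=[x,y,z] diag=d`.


min=[6.100,1.000,-3.700] max=[17.400,15.700,9.700] diag=22.877

A = translate([10, 4.9, -3.7]) cylinder(h=12.4, r=3.9) → bbox [6.1,1,-3.7] .. [13.9,8.8,8.7]
B = cube([3.5, 6.9, 1]) → bbox [0,0,0] .. [3.5,6.9,1]
lo = A.lo+B.lo = [6.1+0, 1+0, -3.7+0] = [6.100,1.000,-3.700]
hi = A.hi+B.hi = [13.9+3.5, 8.8+6.9, 8.7+1] = [17.400,15.700,9.700]
diag = √(11.3²+14.7²+13.4²) = √523.34 = 22.877


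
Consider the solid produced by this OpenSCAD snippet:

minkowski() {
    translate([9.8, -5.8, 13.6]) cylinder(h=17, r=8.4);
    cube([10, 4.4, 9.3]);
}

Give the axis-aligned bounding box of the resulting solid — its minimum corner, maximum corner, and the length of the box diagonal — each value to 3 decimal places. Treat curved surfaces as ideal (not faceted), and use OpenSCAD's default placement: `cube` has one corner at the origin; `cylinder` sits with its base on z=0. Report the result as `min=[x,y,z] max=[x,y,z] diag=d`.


min=[1.400,-14.200,13.600] max=[28.200,7.000,39.900] diag=43.120

A = translate([9.8, -5.8, 13.6]) cylinder(h=17, r=8.4) → bbox [1.4,-14.2,13.6] .. [18.2,2.6,30.6]
B = cube([10, 4.4, 9.3]) → bbox [0,0,0] .. [10,4.4,9.3]
lo = A.lo+B.lo = [1.4+0, -14.2+0, 13.6+0] = [1.400,-14.200,13.600]
hi = A.hi+B.hi = [18.2+10, 2.6+4.4, 30.6+9.3] = [28.200,7.000,39.900]
diag = √(26.8²+21.2²+26.3²) = √1859.37 = 43.120


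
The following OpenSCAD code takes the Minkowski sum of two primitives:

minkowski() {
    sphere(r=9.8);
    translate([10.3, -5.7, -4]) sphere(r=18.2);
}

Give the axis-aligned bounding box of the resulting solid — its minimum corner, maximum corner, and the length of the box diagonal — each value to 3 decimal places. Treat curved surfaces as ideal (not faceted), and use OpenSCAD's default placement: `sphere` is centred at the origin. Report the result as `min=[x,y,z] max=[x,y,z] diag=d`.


A = translate([10.3, -5.7, -4]) sphere(r=18.2) → bbox [-7.9,-23.9,-22.2] .. [28.5,12.5,14.2]
B = sphere(r=9.8) → bbox [-9.8,-9.8,-9.8] .. [9.8,9.8,9.8]
lo = A.lo+B.lo = [-7.9-9.8, -23.9-9.8, -22.2-9.8] = [-17.700,-33.700,-32.000]
hi = A.hi+B.hi = [28.5+9.8, 12.5+9.8, 14.2+9.8] = [38.300,22.300,24.000]
diag = √(56²+56²+56²) = √9408 = 96.995

min=[-17.700,-33.700,-32.000] max=[38.300,22.300,24.000] diag=96.995


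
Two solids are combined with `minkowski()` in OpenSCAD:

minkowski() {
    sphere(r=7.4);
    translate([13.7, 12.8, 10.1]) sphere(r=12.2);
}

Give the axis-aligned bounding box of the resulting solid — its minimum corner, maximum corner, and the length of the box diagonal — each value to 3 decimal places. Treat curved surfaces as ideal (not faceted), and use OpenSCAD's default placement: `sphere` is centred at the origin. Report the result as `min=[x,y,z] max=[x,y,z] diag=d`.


A = translate([13.7, 12.8, 10.1]) sphere(r=12.2) → bbox [1.5,0.6,-2.1] .. [25.9,25,22.3]
B = sphere(r=7.4) → bbox [-7.4,-7.4,-7.4] .. [7.4,7.4,7.4]
lo = A.lo+B.lo = [1.5-7.4, 0.6-7.4, -2.1-7.4] = [-5.900,-6.800,-9.500]
hi = A.hi+B.hi = [25.9+7.4, 25+7.4, 22.3+7.4] = [33.300,32.400,29.700]
diag = √(39.2²+39.2²+39.2²) = √4609.92 = 67.896

min=[-5.900,-6.800,-9.500] max=[33.300,32.400,29.700] diag=67.896


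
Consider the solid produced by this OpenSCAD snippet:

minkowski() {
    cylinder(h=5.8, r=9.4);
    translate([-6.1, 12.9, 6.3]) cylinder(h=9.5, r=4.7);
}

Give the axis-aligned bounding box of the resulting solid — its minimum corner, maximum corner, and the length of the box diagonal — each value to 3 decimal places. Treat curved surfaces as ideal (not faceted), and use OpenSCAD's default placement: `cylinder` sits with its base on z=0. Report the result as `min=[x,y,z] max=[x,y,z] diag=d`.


A = translate([-6.1, 12.9, 6.3]) cylinder(h=9.5, r=4.7) → bbox [-10.8,8.2,6.3] .. [-1.4,17.6,15.8]
B = cylinder(h=5.8, r=9.4) → bbox [-9.4,-9.4,0] .. [9.4,9.4,5.8]
lo = A.lo+B.lo = [-10.8-9.4, 8.2-9.4, 6.3+0] = [-20.200,-1.200,6.300]
hi = A.hi+B.hi = [-1.4+9.4, 17.6+9.4, 15.8+5.8] = [8.000,27.000,21.600]
diag = √(28.2²+28.2²+15.3²) = √1824.57 = 42.715

min=[-20.200,-1.200,6.300] max=[8.000,27.000,21.600] diag=42.715


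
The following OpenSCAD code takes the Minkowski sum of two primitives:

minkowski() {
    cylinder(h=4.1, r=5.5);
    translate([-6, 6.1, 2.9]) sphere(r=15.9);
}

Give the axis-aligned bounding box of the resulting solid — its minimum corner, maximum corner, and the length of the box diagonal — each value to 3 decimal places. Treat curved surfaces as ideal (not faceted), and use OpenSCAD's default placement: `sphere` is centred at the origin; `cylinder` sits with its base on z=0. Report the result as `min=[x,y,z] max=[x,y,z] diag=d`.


min=[-27.400,-15.300,-13.000] max=[15.400,27.500,22.900] diag=70.374

A = translate([-6, 6.1, 2.9]) sphere(r=15.9) → bbox [-21.9,-9.8,-13] .. [9.9,22,18.8]
B = cylinder(h=4.1, r=5.5) → bbox [-5.5,-5.5,0] .. [5.5,5.5,4.1]
lo = A.lo+B.lo = [-21.9-5.5, -9.8-5.5, -13+0] = [-27.400,-15.300,-13.000]
hi = A.hi+B.hi = [9.9+5.5, 22+5.5, 18.8+4.1] = [15.400,27.500,22.900]
diag = √(42.8²+42.8²+35.9²) = √4952.49 = 70.374


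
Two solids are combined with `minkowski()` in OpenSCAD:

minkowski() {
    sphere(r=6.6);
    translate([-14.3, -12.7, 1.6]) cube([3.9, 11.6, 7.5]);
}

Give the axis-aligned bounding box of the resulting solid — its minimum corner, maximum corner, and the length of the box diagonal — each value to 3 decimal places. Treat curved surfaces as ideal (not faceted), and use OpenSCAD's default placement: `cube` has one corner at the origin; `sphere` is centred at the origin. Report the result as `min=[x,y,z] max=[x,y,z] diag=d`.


min=[-20.900,-19.300,-5.000] max=[-3.800,5.500,15.700] diag=36.551

A = translate([-14.3, -12.7, 1.6]) cube([3.9, 11.6, 7.5]) → bbox [-14.3,-12.7,1.6] .. [-10.4,-1.1,9.1]
B = sphere(r=6.6) → bbox [-6.6,-6.6,-6.6] .. [6.6,6.6,6.6]
lo = A.lo+B.lo = [-14.3-6.6, -12.7-6.6, 1.6-6.6] = [-20.900,-19.300,-5.000]
hi = A.hi+B.hi = [-10.4+6.6, -1.1+6.6, 9.1+6.6] = [-3.800,5.500,15.700]
diag = √(17.1²+24.8²+20.7²) = √1335.94 = 36.551


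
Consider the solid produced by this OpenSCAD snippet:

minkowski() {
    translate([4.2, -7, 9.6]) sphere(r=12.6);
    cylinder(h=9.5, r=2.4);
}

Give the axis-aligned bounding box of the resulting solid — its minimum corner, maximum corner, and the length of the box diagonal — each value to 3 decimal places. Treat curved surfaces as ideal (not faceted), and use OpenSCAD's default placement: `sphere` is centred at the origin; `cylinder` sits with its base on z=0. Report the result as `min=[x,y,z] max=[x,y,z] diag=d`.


min=[-10.800,-22.000,-3.000] max=[19.200,8.000,31.700] diag=54.810

A = translate([4.2, -7, 9.6]) sphere(r=12.6) → bbox [-8.4,-19.6,-3] .. [16.8,5.6,22.2]
B = cylinder(h=9.5, r=2.4) → bbox [-2.4,-2.4,0] .. [2.4,2.4,9.5]
lo = A.lo+B.lo = [-8.4-2.4, -19.6-2.4, -3+0] = [-10.800,-22.000,-3.000]
hi = A.hi+B.hi = [16.8+2.4, 5.6+2.4, 22.2+9.5] = [19.200,8.000,31.700]
diag = √(30²+30²+34.7²) = √3004.09 = 54.810


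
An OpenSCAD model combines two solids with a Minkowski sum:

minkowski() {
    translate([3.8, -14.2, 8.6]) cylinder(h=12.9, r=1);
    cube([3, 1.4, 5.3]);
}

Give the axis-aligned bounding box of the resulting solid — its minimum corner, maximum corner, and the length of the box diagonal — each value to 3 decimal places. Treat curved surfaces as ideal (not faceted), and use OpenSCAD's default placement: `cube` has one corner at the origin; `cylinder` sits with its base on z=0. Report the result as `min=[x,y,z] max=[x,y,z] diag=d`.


min=[2.800,-15.200,8.600] max=[7.800,-11.800,26.800] diag=19.178

A = translate([3.8, -14.2, 8.6]) cylinder(h=12.9, r=1) → bbox [2.8,-15.2,8.6] .. [4.8,-13.2,21.5]
B = cube([3, 1.4, 5.3]) → bbox [0,0,0] .. [3,1.4,5.3]
lo = A.lo+B.lo = [2.8+0, -15.2+0, 8.6+0] = [2.800,-15.200,8.600]
hi = A.hi+B.hi = [4.8+3, -13.2+1.4, 21.5+5.3] = [7.800,-11.800,26.800]
diag = √(5²+3.4²+18.2²) = √367.8 = 19.178


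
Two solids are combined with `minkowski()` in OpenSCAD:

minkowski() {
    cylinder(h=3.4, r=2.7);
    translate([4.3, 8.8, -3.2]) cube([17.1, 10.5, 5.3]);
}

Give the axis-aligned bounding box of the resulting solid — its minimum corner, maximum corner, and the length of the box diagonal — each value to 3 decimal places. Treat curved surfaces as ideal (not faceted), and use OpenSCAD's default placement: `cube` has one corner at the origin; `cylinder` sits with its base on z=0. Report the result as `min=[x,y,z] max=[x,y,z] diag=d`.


min=[1.600,6.100,-3.200] max=[24.100,22.000,5.500] diag=28.892

A = translate([4.3, 8.8, -3.2]) cube([17.1, 10.5, 5.3]) → bbox [4.3,8.8,-3.2] .. [21.4,19.3,2.1]
B = cylinder(h=3.4, r=2.7) → bbox [-2.7,-2.7,0] .. [2.7,2.7,3.4]
lo = A.lo+B.lo = [4.3-2.7, 8.8-2.7, -3.2+0] = [1.600,6.100,-3.200]
hi = A.hi+B.hi = [21.4+2.7, 19.3+2.7, 2.1+3.4] = [24.100,22.000,5.500]
diag = √(22.5²+15.9²+8.7²) = √834.75 = 28.892


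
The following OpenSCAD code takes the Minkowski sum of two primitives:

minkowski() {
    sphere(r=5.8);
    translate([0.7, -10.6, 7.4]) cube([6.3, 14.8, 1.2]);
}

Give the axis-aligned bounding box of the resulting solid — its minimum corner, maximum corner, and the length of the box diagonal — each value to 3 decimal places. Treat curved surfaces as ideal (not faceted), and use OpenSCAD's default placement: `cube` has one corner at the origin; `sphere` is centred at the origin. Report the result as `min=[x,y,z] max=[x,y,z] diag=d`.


A = translate([0.7, -10.6, 7.4]) cube([6.3, 14.8, 1.2]) → bbox [0.7,-10.6,7.4] .. [7,4.2,8.6]
B = sphere(r=5.8) → bbox [-5.8,-5.8,-5.8] .. [5.8,5.8,5.8]
lo = A.lo+B.lo = [0.7-5.8, -10.6-5.8, 7.4-5.8] = [-5.100,-16.400,1.600]
hi = A.hi+B.hi = [7+5.8, 4.2+5.8, 8.6+5.8] = [12.800,10.000,14.400]
diag = √(17.9²+26.4²+12.8²) = √1181.21 = 34.369

min=[-5.100,-16.400,1.600] max=[12.800,10.000,14.400] diag=34.369


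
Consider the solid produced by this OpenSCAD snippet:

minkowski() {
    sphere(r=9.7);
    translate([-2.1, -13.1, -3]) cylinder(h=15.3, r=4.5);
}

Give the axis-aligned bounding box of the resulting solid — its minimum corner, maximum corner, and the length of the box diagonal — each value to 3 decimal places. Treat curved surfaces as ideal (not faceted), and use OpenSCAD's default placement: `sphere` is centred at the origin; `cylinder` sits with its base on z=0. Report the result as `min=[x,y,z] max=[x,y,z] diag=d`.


min=[-16.300,-27.300,-12.700] max=[12.100,1.100,22.000] diag=53.077

A = translate([-2.1, -13.1, -3]) cylinder(h=15.3, r=4.5) → bbox [-6.6,-17.6,-3] .. [2.4,-8.6,12.3]
B = sphere(r=9.7) → bbox [-9.7,-9.7,-9.7] .. [9.7,9.7,9.7]
lo = A.lo+B.lo = [-6.6-9.7, -17.6-9.7, -3-9.7] = [-16.300,-27.300,-12.700]
hi = A.hi+B.hi = [2.4+9.7, -8.6+9.7, 12.3+9.7] = [12.100,1.100,22.000]
diag = √(28.4²+28.4²+34.7²) = √2817.21 = 53.077


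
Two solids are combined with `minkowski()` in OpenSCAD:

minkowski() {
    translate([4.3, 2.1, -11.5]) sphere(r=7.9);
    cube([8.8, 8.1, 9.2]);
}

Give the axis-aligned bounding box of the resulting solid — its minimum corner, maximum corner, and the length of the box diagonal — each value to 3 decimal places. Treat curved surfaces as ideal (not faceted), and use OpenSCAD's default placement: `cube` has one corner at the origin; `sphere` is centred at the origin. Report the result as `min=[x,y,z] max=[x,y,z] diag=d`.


A = translate([4.3, 2.1, -11.5]) sphere(r=7.9) → bbox [-3.6,-5.8,-19.4] .. [12.2,10,-3.6]
B = cube([8.8, 8.1, 9.2]) → bbox [0,0,0] .. [8.8,8.1,9.2]
lo = A.lo+B.lo = [-3.6+0, -5.8+0, -19.4+0] = [-3.600,-5.800,-19.400]
hi = A.hi+B.hi = [12.2+8.8, 10+8.1, -3.6+9.2] = [21.000,18.100,5.600]
diag = √(24.6²+23.9²+25²) = √1801.37 = 42.443

min=[-3.600,-5.800,-19.400] max=[21.000,18.100,5.600] diag=42.443


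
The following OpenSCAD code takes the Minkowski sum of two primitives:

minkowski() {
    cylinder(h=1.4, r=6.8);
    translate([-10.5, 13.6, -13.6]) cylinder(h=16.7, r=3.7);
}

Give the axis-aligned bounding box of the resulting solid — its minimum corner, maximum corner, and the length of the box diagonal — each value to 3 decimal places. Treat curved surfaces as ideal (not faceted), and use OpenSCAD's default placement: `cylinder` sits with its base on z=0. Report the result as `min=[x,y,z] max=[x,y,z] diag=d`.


min=[-21.000,3.100,-13.600] max=[0.000,24.100,4.500] diag=34.779

A = translate([-10.5, 13.6, -13.6]) cylinder(h=16.7, r=3.7) → bbox [-14.2,9.9,-13.6] .. [-6.8,17.3,3.1]
B = cylinder(h=1.4, r=6.8) → bbox [-6.8,-6.8,0] .. [6.8,6.8,1.4]
lo = A.lo+B.lo = [-14.2-6.8, 9.9-6.8, -13.6+0] = [-21.000,3.100,-13.600]
hi = A.hi+B.hi = [-6.8+6.8, 17.3+6.8, 3.1+1.4] = [0.000,24.100,4.500]
diag = √(21²+21²+18.1²) = √1209.61 = 34.779


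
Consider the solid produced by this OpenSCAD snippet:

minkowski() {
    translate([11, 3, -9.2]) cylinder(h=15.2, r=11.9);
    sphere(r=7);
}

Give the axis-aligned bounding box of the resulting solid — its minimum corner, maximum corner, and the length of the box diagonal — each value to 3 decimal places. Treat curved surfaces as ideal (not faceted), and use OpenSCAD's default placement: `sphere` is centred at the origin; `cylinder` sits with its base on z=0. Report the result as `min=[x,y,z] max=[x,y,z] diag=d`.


A = translate([11, 3, -9.2]) cylinder(h=15.2, r=11.9) → bbox [-0.9,-8.9,-9.2] .. [22.9,14.9,6]
B = sphere(r=7) → bbox [-7,-7,-7] .. [7,7,7]
lo = A.lo+B.lo = [-0.9-7, -8.9-7, -9.2-7] = [-7.900,-15.900,-16.200]
hi = A.hi+B.hi = [22.9+7, 14.9+7, 6+7] = [29.900,21.900,13.000]
diag = √(37.8²+37.8²+29.2²) = √3710.32 = 60.912

min=[-7.900,-15.900,-16.200] max=[29.900,21.900,13.000] diag=60.912
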